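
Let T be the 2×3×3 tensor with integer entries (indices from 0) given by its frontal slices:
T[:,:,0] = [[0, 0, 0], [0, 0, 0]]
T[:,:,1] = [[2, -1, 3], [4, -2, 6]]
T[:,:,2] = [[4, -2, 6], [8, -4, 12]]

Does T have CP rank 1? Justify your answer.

Yes

The mode-1 fibre T[:,0,1] = [2, 4] gives a = [1, 2] (primitive direction); the mode-2 fibre T[0,:,1] = [2, -1, 3] gives b = [2, -1, 3]; then c[k] = T[0,0,k] / (a[0]·b[0]) = [0, 2, 4] / 2 = [0, 1, 2].
Expanding [1, 2] ⊗ [2, -1, 3] ⊗ [0, 1, 2] reproduces all 18 entries of T, so T = [1, 2] ⊗ [2, -1, 3] ⊗ [0, 1, 2] and rank(T) ≤ 1.
Equivalently every frontal slice T[:,:,k] is c[k] times the rank-1 matrix [1, 2] ⊗ [2, -1, 3]. So T has rank 1 (it is nonzero).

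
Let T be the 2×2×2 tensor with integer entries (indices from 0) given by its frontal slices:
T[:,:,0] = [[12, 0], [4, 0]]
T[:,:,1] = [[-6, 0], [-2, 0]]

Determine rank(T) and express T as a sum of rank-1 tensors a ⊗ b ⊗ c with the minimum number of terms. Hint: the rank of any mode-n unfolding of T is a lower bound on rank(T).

Lower bound: T ≠ 0 (e.g. T[0,0,0] = 12), so rank(T) ≥ 1.
Upper bound: the mode-1 fibre T[:,0,0] = [12, 4] gives a = [3, 1] (primitive direction); the mode-2 fibre T[0,:,0] = [12, 0] gives b = [1, 0]; then c[k] = T[0,0,k] / (a[0]·b[0]) = [12, -6] / 3 = [4, -2].
Expanding [3, 1] ⊗ [1, 0] ⊗ [4, -2] reproduces all 8 entries of T, so T = [3, 1] ⊗ [1, 0] ⊗ [4, -2] and rank(T) ≤ 1.
These bounds meet, so rank(T) = 1.

rank(T) = 1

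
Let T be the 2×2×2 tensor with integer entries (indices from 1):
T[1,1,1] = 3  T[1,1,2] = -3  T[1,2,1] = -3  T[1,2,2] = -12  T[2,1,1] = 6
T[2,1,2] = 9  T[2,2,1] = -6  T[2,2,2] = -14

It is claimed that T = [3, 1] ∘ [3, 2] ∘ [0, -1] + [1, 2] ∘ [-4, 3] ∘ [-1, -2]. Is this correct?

No

Reconstruct entry (1,1,1) from the claimed factors: Σₗ aₗ[1]bₗ[1]cₗ[1] = (3)·(3)·(0) + (1)·(-4)·(-1) = 4, but T[1,1,1] = 3. The claim is false.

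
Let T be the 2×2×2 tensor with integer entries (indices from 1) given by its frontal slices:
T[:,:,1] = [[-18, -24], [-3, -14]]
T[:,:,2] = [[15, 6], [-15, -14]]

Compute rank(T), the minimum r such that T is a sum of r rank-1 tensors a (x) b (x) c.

Lower bound: the mode-1 unfolding of T (rows indexed by i, columns by (j,k) = (1,1), (1,2), (2,1), (2,2)) is [[-18, 15, -24, 6], [-3, -15, -14, -14]].
There the 2×2 minor on rows i ∈ {1, 2}, columns (j,k) ∈ {(1,1), (1,2)} is det [[-18, 15], [-3, -15]] = 315 ≠ 0, so this unfolding has rank ≥ 2; CP rank is at least every unfolding rank, so rank(T) ≥ 2. (This is only a lower bound: in general the CP rank may exceed every unfolding rank, so we still need to exhibit 2 rank-1 terms summing to T.)
Upper bound — finding two terms. Write S_k = T[:,:,k] for the frontal slices: S₁ = [[-18, -24], [-3, -14]], S₂ = [[15, 6], [-15, -14]].
If T = a₁ (x) b₁ (x) c₁ + a₂ (x) b₂ (x) c₂ then each S_k = c₁[k]·a₁b₁ᵀ + c₂[k]·a₂b₂ᵀ. S₁ and S₂ are linearly independent, so a₁b₁ᵀ and a₂b₂ᵀ must span the same plane of matrices: they are the rank-1 matrices of the form x·S₁ + y·S₂.
det(x·S₁ + y·S₂) is 180·x² − 300·xy − 120·y² = 60·(x − 2·y)(3·x + y), vanishing at (x:y) = (2:1) and (1:-3).
M₁ = 2·S₁ + S₂ = [[-21, -42], [-21, -42]] = (-21)·[1, 1][1, 2]ᵀ and M₂ = S₁ − 3·S₂ = [[-63, -42], [42, 28]] = (-7)·[3, -2][3, 2]ᵀ, so take a₁ = [1, 1], b₁ = [1, 2], a₂ = [3, -2], b₂ = [3, 2].
Each slice is an integer combination of E₁ = a₁b₁ᵀ and E₂ = a₂b₂ᵀ: S₁ = −9·E₁ − E₂, S₂ = −3·E₁ + 2·E₂; reading off coefficients, c₁ = [-9, -3] and c₂ = [-1, 2].
Hence T = [1, 1] (x) [1, 2] (x) [-9, -3] + [3, -2] (x) [3, 2] (x) [-1, 2], so rank(T) ≤ 2.
These bounds meet, so rank(T) = 2.

2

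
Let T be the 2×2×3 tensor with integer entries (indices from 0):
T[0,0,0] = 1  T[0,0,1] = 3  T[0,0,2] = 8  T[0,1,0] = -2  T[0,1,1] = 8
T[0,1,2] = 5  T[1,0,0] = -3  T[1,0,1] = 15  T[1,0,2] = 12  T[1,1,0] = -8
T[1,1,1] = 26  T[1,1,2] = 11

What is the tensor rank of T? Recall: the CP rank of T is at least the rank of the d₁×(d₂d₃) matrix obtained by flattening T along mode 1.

Lower bound: the mode-1 unfolding of T (rows indexed by i, columns by (j,k) = (0,0), (0,1), (0,2), (1,0), (1,1), (1,2)) is [[1, 3, 8, -2, 8, 5], [-3, 15, 12, -8, 26, 11]].
There the 2×2 minor on rows i ∈ {0, 1}, columns (j,k) ∈ {(0,0), (0,1)} is det [[1, 3], [-3, 15]] = 24 ≠ 0, so this unfolding has rank ≥ 2; CP rank is at least every unfolding rank, so rank(T) ≥ 2. (This is only a lower bound: in general the CP rank may exceed every unfolding rank, so we still need to exhibit 2 rank-1 terms summing to T.)
Upper bound — finding two terms. Write S_k = T[:,:,k] for the frontal slices: S₀ = [[1, -2], [-3, -8]], S₁ = [[3, 8], [15, 26]], S₂ = [[8, 5], [12, 11]].
If T = a₁ ⊗ b₁ ⊗ c₁ + a₂ ⊗ b₂ ⊗ c₂ then each S_k = c₁[k]·a₁b₁ᵀ + c₂[k]·a₂b₂ᵀ. S₀ and S₁ are linearly independent, so a₁b₁ᵀ and a₂b₂ᵀ must span the same plane of matrices: they are the rank-1 matrices of the form x·S₀ + y·S₁.
det(x·S₀ + y·S₁) is −14·x² + 56·xy − 42·y² = (-14)·(x − 3·y)(x − y), vanishing at (x:y) = (3:1) and (1:1).
M₁ = 3·S₀ + S₁ = [[6, 2], [6, 2]] = 2·(1, 1)(3, 1)ᵀ and M₂ = S₀ + S₁ = [[4, 6], [12, 18]] = 2·(1, 3)(2, 3)ᵀ, so take a₁ = (1, 1), b₁ = (3, 1), a₂ = (1, 3), b₂ = (2, 3).
Each slice is an integer combination of E₁ = a₁b₁ᵀ and E₂ = a₂b₂ᵀ: S₀ = E₁ − E₂, S₁ = −E₁ + 3·E₂, S₂ = 2·E₁ + E₂; reading off coefficients, c₁ = (1, -1, 2) and c₂ = (-1, 3, 1).
Hence T = (1, 1) ⊗ (3, 1) ⊗ (1, -1, 2) + (1, 3) ⊗ (2, 3) ⊗ (-1, 3, 1), so rank(T) ≤ 2.
These bounds meet, so rank(T) = 2.
Check entry T[1,0,1] = 15: (1)·(3)·(-1) + (3)·(2)·(3) = 15.

2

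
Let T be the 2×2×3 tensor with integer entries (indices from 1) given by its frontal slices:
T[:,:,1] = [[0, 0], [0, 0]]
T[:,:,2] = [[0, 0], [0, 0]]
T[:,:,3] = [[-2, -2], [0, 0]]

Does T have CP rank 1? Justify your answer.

If T = a ⊗ b ⊗ c then every fibre of T is a multiple of the corresponding factor, so read the factors off the fibres through the nonzero entry T[1,1,3] = -2.
The mode-1 fibre T[:,1,3] = [-2, 0] gives a = [1, 0] (primitive direction); the mode-2 fibre T[1,:,3] = [-2, -2] gives b = [1, 1]; then c[k] = T[1,1,k] / (a[1]·b[1]) = [0, 0, -2] / 1 = [0, 0, -2].
Expanding [1, 0] ⊗ [1, 1] ⊗ [0, 0, -2] reproduces all 12 entries of T, so T = [1, 0] ⊗ [1, 1] ⊗ [0, 0, -2] and rank(T) ≤ 1.
Equivalently every frontal slice T[:,:,k] is c[k] times the rank-1 matrix [1, 0] ⊗ [1, 1]. So T has rank 1 (it is nonzero).

Yes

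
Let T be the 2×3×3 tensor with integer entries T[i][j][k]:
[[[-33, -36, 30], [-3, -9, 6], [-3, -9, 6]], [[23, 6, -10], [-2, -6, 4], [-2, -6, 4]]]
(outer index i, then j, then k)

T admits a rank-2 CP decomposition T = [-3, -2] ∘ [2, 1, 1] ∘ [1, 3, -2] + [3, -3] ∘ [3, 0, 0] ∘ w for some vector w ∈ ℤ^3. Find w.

Subtract the known terms from T to get the rank-1 residual R = [3, -3] ∘ [3, 0, 0] ∘ w, so R[i,j,k] = a[i]·b[j]·w[k]. Pick indices with nonzero a[0]·b[0] = (3)·(3) = 9. Only the fibre through (0,0,·) is needed: R[0,0,:] = T[0,0,:] − Σₗ aₗ[0]bₗ[0]cₗ = [-33, -36, 30] − (-3)·(2)·[1, 3, -2] = [-27, -18, 18]. Then w[k] = R[0,0,k] / 9 for each k, giving w = [-27, -18, 18] / 9 = [-3, -2, 2].

w = [-3, -2, 2]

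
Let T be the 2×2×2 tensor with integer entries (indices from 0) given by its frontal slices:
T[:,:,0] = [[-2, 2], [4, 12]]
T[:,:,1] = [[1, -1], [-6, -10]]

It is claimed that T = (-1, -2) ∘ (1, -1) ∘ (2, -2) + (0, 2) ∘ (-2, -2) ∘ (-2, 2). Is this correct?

Reconstruct entry (0,0,1) from the claimed factors: Σₗ aₗ[0]bₗ[0]cₗ[1] = (-1)·(1)·(-2) + (0)·(-2)·(2) = 2, but T[0,0,1] = 1. The claim is false.

No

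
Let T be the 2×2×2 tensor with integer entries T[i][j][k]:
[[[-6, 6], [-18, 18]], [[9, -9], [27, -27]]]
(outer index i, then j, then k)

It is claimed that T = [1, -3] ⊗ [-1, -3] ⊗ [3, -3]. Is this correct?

Reconstruct entry (0,0,0) from the claimed factors: Σₗ aₗ[0]bₗ[0]cₗ[0] = (1)·(-1)·(3) = -3, but T[0,0,0] = -6. The claim is false.

No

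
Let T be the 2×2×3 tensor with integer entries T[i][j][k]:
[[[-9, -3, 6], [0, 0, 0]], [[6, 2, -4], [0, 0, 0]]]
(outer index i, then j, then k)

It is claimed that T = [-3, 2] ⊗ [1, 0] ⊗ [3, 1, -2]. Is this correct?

Reconstruct entrywise from the claimed factors. For example, T[0,0,0] = -9 and Σₗ aₗ[0]bₗ[0]cₗ[0] = (-3)·(1)·(3) = -9; checking all 12 entries, every one matches. The claim holds.

Yes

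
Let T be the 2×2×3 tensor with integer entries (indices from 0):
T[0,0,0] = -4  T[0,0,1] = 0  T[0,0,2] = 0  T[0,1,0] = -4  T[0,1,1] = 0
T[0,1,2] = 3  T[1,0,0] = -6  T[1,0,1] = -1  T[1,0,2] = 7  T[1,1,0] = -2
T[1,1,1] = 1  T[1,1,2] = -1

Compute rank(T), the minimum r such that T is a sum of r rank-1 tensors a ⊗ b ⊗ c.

3

Lower bound: the mode-3 unfolding of T (rows indexed by k, columns by (i,j) = (0,0), (0,1), (1,0), (1,1)) is [[-4, -4, -6, -2], [0, 0, -1, 1], [0, 3, 7, -1]].
There the 3×3 minor on rows k ∈ {0, 1, 2}, columns (i,j) ∈ {(0,0), (0,1), (1,0)} is det [[-4, -4, -6], [0, 0, -1], [0, 3, 7]] = -12 ≠ 0, so this unfolding has rank ≥ 3; CP rank is at least every unfolding rank, so rank(T) ≥ 3. (Unfolding ranks only ever bound the CP rank from below — rank(T) can be strictly larger than all of them — so the matching upper bound has to come from an explicit 3-term decomposition.)
Upper bound: T is a sum of 3 rank-1 terms, T = [0, 1] ⊗ [1, -1] ⊗ [-2, -1, 1] + [1, -2] ⊗ [2, -1] ⊗ [0, 0, -1] + [1, 1] ⊗ [1, 1] ⊗ [-4, 0, 2] (written with every a and b primitive with positive leading entry and the scale carried by c; CP decompositions are not unique, and this one is verified by expanding entrywise), so rank(T) ≤ 3.
These bounds meet, so rank(T) = 3.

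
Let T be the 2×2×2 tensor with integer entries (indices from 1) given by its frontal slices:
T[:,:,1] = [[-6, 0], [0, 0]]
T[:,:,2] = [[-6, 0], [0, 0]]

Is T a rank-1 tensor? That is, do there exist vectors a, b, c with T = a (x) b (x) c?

If T = a (x) b (x) c then every fibre of T is a multiple of the corresponding factor, so read the factors off the fibres through the nonzero entry T[1,1,1] = -6.
The mode-1 fibre T[:,1,1] = [-6, 0] gives a = [1, 0] (primitive direction); the mode-2 fibre T[1,:,1] = [-6, 0] gives b = [1, 0]; then c[k] = T[1,1,k] / (a[1]·b[1]) = [-6, -6] / 1 = [-6, -6].
Expanding [1, 0] (x) [1, 0] (x) [-6, -6] reproduces all 8 entries of T, so T = [1, 0] (x) [1, 0] (x) [-6, -6] and rank(T) ≤ 1.
Equivalently every frontal slice T[:,:,k] is c[k] times the rank-1 matrix [1, 0] (x) [1, 0]. So T has rank 1 (it is nonzero).

Yes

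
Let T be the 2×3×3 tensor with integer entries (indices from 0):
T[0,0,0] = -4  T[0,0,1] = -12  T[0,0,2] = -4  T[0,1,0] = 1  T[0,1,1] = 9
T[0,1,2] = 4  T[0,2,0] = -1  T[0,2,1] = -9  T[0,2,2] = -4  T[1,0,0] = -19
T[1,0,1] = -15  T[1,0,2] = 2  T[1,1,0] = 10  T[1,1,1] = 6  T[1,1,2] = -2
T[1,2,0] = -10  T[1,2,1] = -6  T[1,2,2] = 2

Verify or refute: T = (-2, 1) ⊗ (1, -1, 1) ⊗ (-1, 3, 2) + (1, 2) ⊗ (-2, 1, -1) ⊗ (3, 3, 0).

Reconstruct entry (1,0,0) from the claimed factors: Σₗ aₗ[1]bₗ[0]cₗ[0] = (1)·(1)·(-1) + (2)·(-2)·(3) = -13, but T[1,0,0] = -19. The claim is false.

No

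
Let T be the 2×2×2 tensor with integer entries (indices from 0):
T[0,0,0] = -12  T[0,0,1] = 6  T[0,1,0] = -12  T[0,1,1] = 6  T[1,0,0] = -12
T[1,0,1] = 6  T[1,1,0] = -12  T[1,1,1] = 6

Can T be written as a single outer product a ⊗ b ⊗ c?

Yes

The mode-1 fibre T[:,0,0] = [-12, -12] gives a = (1, 1) (primitive direction); the mode-2 fibre T[0,:,0] = [-12, -12] gives b = (1, 1); then c[k] = T[0,0,k] / (a[0]·b[0]) = [-12, 6] / 1 = (-12, 6).
Expanding (1, 1) ⊗ (1, 1) ⊗ (-12, 6) reproduces all 8 entries of T, so T = (1, 1) ⊗ (1, 1) ⊗ (-12, 6) and rank(T) ≤ 1.
Equivalently every frontal slice T[:,:,k] is c[k] times the rank-1 matrix (1, 1) ⊗ (1, 1). So T has rank 1 (it is nonzero).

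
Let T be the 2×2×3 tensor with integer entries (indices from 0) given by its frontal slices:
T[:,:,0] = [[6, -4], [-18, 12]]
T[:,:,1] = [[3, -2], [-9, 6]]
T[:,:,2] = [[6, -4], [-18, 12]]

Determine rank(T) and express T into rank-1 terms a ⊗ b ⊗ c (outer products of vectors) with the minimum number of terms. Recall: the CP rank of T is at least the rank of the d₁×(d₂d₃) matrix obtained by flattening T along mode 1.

rank(T) = 1

Lower bound: T ≠ 0 (e.g. T[0,0,0] = 6), so rank(T) ≥ 1.
Upper bound: if T = a ⊗ b ⊗ c then every fibre of T is a multiple of the corresponding factor, so read the factors off the fibres through the nonzero entry T[0,0,0] = 6.
The mode-1 fibre T[:,0,0] = [6, -18] gives a = [1, -3] (primitive direction); the mode-2 fibre T[0,:,0] = [6, -4] gives b = [3, -2]; then c[k] = T[0,0,k] / (a[0]·b[0]) = [6, 3, 6] / 3 = [2, 1, 2].
Expanding [1, -3] ⊗ [3, -2] ⊗ [2, 1, 2] reproduces all 12 entries of T, so T = [1, -3] ⊗ [3, -2] ⊗ [2, 1, 2] and rank(T) ≤ 1.
These bounds meet, so rank(T) = 1.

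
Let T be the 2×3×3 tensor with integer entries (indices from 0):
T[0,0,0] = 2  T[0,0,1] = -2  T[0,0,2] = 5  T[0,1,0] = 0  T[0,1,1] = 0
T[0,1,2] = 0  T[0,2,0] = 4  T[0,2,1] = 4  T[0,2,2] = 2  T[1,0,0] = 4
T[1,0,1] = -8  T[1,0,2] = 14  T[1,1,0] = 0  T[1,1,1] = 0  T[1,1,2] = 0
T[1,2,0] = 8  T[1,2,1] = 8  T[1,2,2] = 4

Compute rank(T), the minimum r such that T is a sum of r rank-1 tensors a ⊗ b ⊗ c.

2

Lower bound: the mode-3 unfolding of T (rows indexed by k, columns by (i,j) = (0,0), (0,1), (0,2), (1,0), (1,1), (1,2)) is [[2, 0, 4, 4, 0, 8], [-2, 0, 4, -8, 0, 8], [5, 0, 2, 14, 0, 4]].
There the 2×2 minor on rows k ∈ {0, 1}, columns (i,j) ∈ {(0,0), (0,2)} is det [[2, 4], [-2, 4]] = 16 ≠ 0, so this unfolding has rank ≥ 2; CP rank is at least every unfolding rank, so rank(T) ≥ 2. (Unfolding ranks only ever bound the CP rank from below — rank(T) can be strictly larger than all of them — so the matching upper bound has to come from an explicit 2-term decomposition.)
Upper bound — finding two terms. Write S_k = T[:,:,k] for the frontal slices: S₀ = [[2, 0, 4], [4, 0, 8]], S₁ = [[-2, 0, 4], [-8, 0, 8]], S₂ = [[5, 0, 2], [14, 0, 4]].
If T = a₁ ⊗ b₁ ⊗ c₁ + a₂ ⊗ b₂ ⊗ c₂ then each S_k = c₁[k]·a₁b₁ᵀ + c₂[k]·a₂b₂ᵀ. S₀ and S₁ are linearly independent, so a₁b₁ᵀ and a₂b₂ᵀ must span the same plane of matrices: they are the rank-1 matrices of the form x·S₀ + y·S₁.
The 2×2 minor of x·S₀ + y·S₁ on rows {0,1}, columns {0,2} is 16·xy + 16·y² = 16·(y)(x + y), vanishing at (x:y) = (1:0) and (1:-1).
M₁ = S₀ = [[2, 0, 4], [4, 0, 8]] = 2·[1, 2][1, 0, 2]ᵀ and M₂ = S₀ − S₁ = [[4, 0, 0], [12, 0, 0]] = 4·[1, 3][1, 0, 0]ᵀ, so take a₁ = [1, 2], b₁ = [1, 0, 2], a₂ = [1, 3], b₂ = [1, 0, 0].
Each slice is an integer combination of E₁ = a₁b₁ᵀ and E₂ = a₂b₂ᵀ: S₀ = 2·E₁, S₁ = 2·E₁ − 4·E₂, S₂ = E₁ + 4·E₂; reading off coefficients, c₁ = [2, 2, 1] and c₂ = [0, -4, 4].
Hence T = [1, 2] ⊗ [1, 0, 2] ⊗ [2, 2, 1] + [1, 3] ⊗ [1, 0, 0] ⊗ [0, -4, 4], so rank(T) ≤ 2.
These bounds meet, so rank(T) = 2.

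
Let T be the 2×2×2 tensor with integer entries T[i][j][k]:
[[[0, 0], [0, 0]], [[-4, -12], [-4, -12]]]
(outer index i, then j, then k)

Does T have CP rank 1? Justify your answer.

Yes

If T = a ⊗ b ⊗ c then every fibre of T is a multiple of the corresponding factor, so read the factors off the fibres through the nonzero entry T[1,0,0] = -4.
The mode-1 fibre T[:,0,0] = [0, -4] gives a = [0, 1] (primitive direction); the mode-2 fibre T[1,:,0] = [-4, -4] gives b = [1, 1]; then c[k] = T[1,0,k] / (a[1]·b[0]) = [-4, -12] / 1 = [-4, -12].
Expanding [0, 1] ⊗ [1, 1] ⊗ [-4, -12] reproduces all 8 entries of T, so T = [0, 1] ⊗ [1, 1] ⊗ [-4, -12] and rank(T) ≤ 1.
Equivalently every frontal slice T[:,:,k] is c[k] times the rank-1 matrix [0, 1] ⊗ [1, 1]. So T has rank 1 (it is nonzero).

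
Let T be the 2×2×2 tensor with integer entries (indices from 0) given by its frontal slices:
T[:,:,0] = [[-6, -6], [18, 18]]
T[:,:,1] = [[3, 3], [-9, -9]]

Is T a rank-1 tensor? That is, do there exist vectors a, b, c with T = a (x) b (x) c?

Yes

If T = a (x) b (x) c then every fibre of T is a multiple of the corresponding factor, so read the factors off the fibres through the nonzero entry T[0,0,0] = -6.
The mode-1 fibre T[:,0,0] = [-6, 18] gives a = [1, -3] (primitive direction); the mode-2 fibre T[0,:,0] = [-6, -6] gives b = [1, 1]; then c[k] = T[0,0,k] / (a[0]·b[0]) = [-6, 3] / 1 = [-6, 3].
Expanding [1, -3] (x) [1, 1] (x) [-6, 3] reproduces all 8 entries of T, so T = [1, -3] (x) [1, 1] (x) [-6, 3] and rank(T) ≤ 1.
Equivalently every frontal slice T[:,:,k] is c[k] times the rank-1 matrix [1, -3] (x) [1, 1]. So T has rank 1 (it is nonzero).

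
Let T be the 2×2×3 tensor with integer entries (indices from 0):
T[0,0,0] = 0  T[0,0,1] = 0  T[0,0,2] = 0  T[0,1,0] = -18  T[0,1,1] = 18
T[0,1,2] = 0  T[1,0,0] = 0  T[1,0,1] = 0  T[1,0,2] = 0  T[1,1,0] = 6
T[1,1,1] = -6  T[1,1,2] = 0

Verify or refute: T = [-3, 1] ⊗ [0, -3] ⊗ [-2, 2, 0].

Yes

Reconstruct entrywise from the claimed factors. For example, T[1,1,1] = -6 and Σₗ aₗ[1]bₗ[1]cₗ[1] = (1)·(-3)·(2) = -6; checking all 12 entries, every one matches. The claim holds.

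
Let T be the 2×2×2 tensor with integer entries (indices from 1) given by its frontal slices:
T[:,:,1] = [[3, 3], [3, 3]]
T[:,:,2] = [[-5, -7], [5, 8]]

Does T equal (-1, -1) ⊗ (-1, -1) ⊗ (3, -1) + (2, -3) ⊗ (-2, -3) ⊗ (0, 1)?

Reconstruct entrywise from the claimed factors. For example, T[2,1,2] = 5 and Σₗ aₗ[2]bₗ[1]cₗ[2] = (-1)·(-1)·(-1) + (-3)·(-2)·(1) = 5; checking all 8 entries, every one matches. The claim holds.

Yes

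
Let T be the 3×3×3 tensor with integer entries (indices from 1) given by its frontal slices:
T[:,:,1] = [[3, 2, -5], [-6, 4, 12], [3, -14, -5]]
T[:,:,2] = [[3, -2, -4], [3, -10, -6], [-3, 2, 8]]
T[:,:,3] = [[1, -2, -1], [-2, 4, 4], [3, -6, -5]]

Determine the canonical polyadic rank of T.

Lower bound: the mode-1 unfolding of T (rows indexed by i, columns by (j,k) = (1,1), (1,2), (1,3), (2,1), (2,2), (2,3), (3,1), (3,2), (3,3)) is [[3, 3, 1, 2, -2, -2, -5, -4, -1], [-6, 3, -2, 4, -10, 4, 12, -6, 4], [3, -3, 3, -14, 2, -6, -5, 8, -5]].
There the 3×3 minor on rows i ∈ {1, 2, 3}, columns (j,k) ∈ {(1,1), (1,2), (1,3)} is det [[3, 3, 1], [-6, 3, -2], [3, -3, 3]] = 54 ≠ 0, so this unfolding has rank ≥ 3; CP rank is at least every unfolding rank, so rank(T) ≥ 3. (This is only a lower bound: in general the CP rank may exceed every unfolding rank, so we still need to exhibit 3 rank-1 terms summing to T.)
Upper bound: T is a sum of 3 rank-1 terms, T = (0, 1, -1) ⊗ (1, -2, -2) ⊗ (-4, 4, -2) + (1, -1, -1) ⊗ (1, 2, -2) ⊗ (2, 1, 0) + (1, 0, 1) ⊗ (1, -2, -1) ⊗ (1, 2, 1) (written with every a and b primitive with positive leading entry and the scale carried by c; CP decompositions are not unique, and this one is verified by expanding entrywise), so rank(T) ≤ 3.
These bounds meet, so rank(T) = 3.

3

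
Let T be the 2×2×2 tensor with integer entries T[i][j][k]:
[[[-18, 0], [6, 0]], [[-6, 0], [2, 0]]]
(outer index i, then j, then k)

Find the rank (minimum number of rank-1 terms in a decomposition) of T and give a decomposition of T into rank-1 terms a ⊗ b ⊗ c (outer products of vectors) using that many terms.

Lower bound: T ≠ 0 (e.g. T[0,0,0] = -18), so rank(T) ≥ 1.
Upper bound: the mode-1 fibre T[:,0,0] = [-18, -6] gives a = (3, 1) (primitive direction); the mode-2 fibre T[0,:,0] = [-18, 6] gives b = (3, -1); then c[k] = T[0,0,k] / (a[0]·b[0]) = [-18, 0] / 9 = (-2, 0).
Expanding (3, 1) ⊗ (3, -1) ⊗ (-2, 0) reproduces all 8 entries of T, so T = (3, 1) ⊗ (3, -1) ⊗ (-2, 0) and rank(T) ≤ 1.
These bounds meet, so rank(T) = 1.

rank(T) = 1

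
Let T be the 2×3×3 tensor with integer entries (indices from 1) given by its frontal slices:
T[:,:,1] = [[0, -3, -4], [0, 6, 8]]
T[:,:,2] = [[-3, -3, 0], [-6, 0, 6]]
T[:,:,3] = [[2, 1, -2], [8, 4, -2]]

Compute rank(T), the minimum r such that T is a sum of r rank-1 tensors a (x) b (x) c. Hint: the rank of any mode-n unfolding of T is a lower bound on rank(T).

3

Lower bound: the mode-2 unfolding of T (rows indexed by j, columns by (i,k) = (1,1), (1,2), (1,3), (2,1), (2,2), (2,3)) is [[0, -3, 2, 0, -6, 8], [-3, -3, 1, 6, 0, 4], [-4, 0, -2, 8, 6, -2]].
There the 3×3 minor on rows j ∈ {1, 2, 3}, columns (i,k) ∈ {(1,1), (1,2), (1,3)} is det [[0, -3, 2], [-3, -3, 1], [-4, 0, -2]] = 6 ≠ 0, so this unfolding has rank ≥ 3; CP rank is at least every unfolding rank, so rank(T) ≥ 3. (Flattening ranks never certify an upper bound on CP rank; for that we must actually write T with 3 rank-1 terms.)
Upper bound: T is a sum of 3 rank-1 terms, T = [1, -2] (x) [1, 2, 2] (x) [-2, -1, 0] + [1, -2] (x) [2, 1, 0] (x) [1, 1, -1] + [1, 1] (x) [2, 1, -1] (x) [0, -2, 2] (one valid choice — decompositions are not unique — normalised so each a, b is primitive with positive first nonzero entry; check it by expanding all entries), so rank(T) ≤ 3.
These bounds meet, so rank(T) = 3.
Check entry T[2,1,2] = -6: (-2)·(1)·(-1) + (-2)·(2)·(1) + (1)·(2)·(-2) = -6.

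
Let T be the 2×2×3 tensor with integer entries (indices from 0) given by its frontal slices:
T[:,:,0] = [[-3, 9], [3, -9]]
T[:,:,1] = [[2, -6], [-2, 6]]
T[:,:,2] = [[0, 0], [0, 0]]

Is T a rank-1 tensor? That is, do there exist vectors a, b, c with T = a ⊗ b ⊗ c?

Yes

If T = a ⊗ b ⊗ c then every fibre of T is a multiple of the corresponding factor, so read the factors off the fibres through the nonzero entry T[0,0,0] = -3.
The mode-1 fibre T[:,0,0] = [-3, 3] gives a = [1, -1] (primitive direction); the mode-2 fibre T[0,:,0] = [-3, 9] gives b = [1, -3]; then c[k] = T[0,0,k] / (a[0]·b[0]) = [-3, 2, 0] / 1 = [-3, 2, 0].
Expanding [1, -1] ⊗ [1, -3] ⊗ [-3, 2, 0] reproduces all 12 entries of T, so T = [1, -1] ⊗ [1, -3] ⊗ [-3, 2, 0] and rank(T) ≤ 1.
Equivalently every frontal slice T[:,:,k] is c[k] times the rank-1 matrix [1, -1] ⊗ [1, -3]. So T has rank 1 (it is nonzero).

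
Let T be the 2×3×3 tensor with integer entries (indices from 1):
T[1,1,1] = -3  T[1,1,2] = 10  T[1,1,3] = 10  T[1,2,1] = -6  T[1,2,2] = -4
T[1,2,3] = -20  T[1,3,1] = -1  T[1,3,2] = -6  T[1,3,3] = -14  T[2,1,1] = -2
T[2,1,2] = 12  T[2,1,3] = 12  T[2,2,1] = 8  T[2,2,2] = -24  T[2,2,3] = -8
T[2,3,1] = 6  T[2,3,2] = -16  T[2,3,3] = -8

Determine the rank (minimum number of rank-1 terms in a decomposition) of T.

3

Lower bound: the mode-3 unfolding of T (rows indexed by k, columns by (i,j) = (1,1), (1,2), (1,3), (2,1), (2,2), (2,3)) is [[-3, -6, -1, -2, 8, 6], [10, -4, -6, 12, -24, -16], [10, -20, -14, 12, -8, -8]].
There the 3×3 minor on rows k ∈ {1, 2, 3}, columns (i,j) ∈ {(1,1), (1,2), (1,3)} is det [[-3, -6, -1], [10, -4, -6], [10, -20, -14]] = -128 ≠ 0, so this unfolding has rank ≥ 3; CP rank is at least every unfolding rank, so rank(T) ≥ 3. (Flattening ranks never certify an upper bound on CP rank; for that we must actually write T with 3 rank-1 terms.)
Upper bound: T is a sum of 3 rank-1 terms, T = [1, -1] ⊗ [0, 2, 1] ⊗ [-4, 4, -4] + [1, 1] ⊗ [1, -1, -1] ⊗ [-4, 8, 8] + [1, 2] ⊗ [1, -2, -1] ⊗ [1, 2, 2] (written with every a and b primitive with positive leading entry and the scale carried by c; CP decompositions are not unique, and this one is verified by expanding entrywise), so rank(T) ≤ 3.
These bounds meet, so rank(T) = 3.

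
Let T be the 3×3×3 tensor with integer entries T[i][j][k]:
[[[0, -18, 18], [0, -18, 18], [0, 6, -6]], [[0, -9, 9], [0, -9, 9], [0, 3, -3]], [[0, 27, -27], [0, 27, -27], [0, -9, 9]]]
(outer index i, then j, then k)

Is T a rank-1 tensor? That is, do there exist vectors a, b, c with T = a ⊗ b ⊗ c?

Yes

If T = a ⊗ b ⊗ c then every fibre of T is a multiple of the corresponding factor, so read the factors off the fibres through the nonzero entry T[0,0,1] = -18.
The mode-1 fibre T[:,0,1] = [-18, -9, 27] gives a = [2, 1, -3] (primitive direction); the mode-2 fibre T[0,:,1] = [-18, -18, 6] gives b = [3, 3, -1]; then c[k] = T[0,0,k] / (a[0]·b[0]) = [0, -18, 18] / 6 = [0, -3, 3].
Expanding [2, 1, -3] ⊗ [3, 3, -1] ⊗ [0, -3, 3] reproduces all 27 entries of T, so T = [2, 1, -3] ⊗ [3, 3, -1] ⊗ [0, -3, 3] and rank(T) ≤ 1.
Equivalently every frontal slice T[:,:,k] is c[k] times the rank-1 matrix [2, 1, -3] ⊗ [3, 3, -1]. So T has rank 1 (it is nonzero).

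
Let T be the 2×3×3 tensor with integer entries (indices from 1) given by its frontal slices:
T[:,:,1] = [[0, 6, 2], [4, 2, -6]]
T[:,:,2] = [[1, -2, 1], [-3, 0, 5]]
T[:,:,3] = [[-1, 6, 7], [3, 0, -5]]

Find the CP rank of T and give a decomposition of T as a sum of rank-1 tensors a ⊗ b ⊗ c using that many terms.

Lower bound: in the mode-2 unfolding of T (rows indexed by j, columns by (i,k)) the 3×3 minor on rows j ∈ {1, 2, 3}, columns (i,k) ∈ {(1,1), (1,2), (1,3)} is det [[0, 1, -1], [6, -2, 6], [2, 1, 7]] = -40 ≠ 0, so that unfolding has rank ≥ 3 and hence rank(T) ≥ 3 (CP rank is at least every unfolding rank, though it can be larger).
Upper bound: T is a sum of 3 rank-1 terms, T = [1, -1] ⊗ [1, -1, -2] ⊗ [-2, 2, -2] + [1, 0] ⊗ [0, 1, 2] ⊗ [0, 2, 2] + [1, 1] ⊗ [1, 2, -1] ⊗ [2, -1, 1] (written with every a and b primitive with positive leading entry and the scale carried by c; CP decompositions are not unique, and this one is verified by expanding entrywise), so rank(T) ≤ 3.
These bounds meet, so rank(T) = 3.

rank(T) = 3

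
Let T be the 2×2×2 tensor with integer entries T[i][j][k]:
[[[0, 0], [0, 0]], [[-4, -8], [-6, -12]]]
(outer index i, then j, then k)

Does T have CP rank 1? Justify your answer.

If T = a ⊗ b ⊗ c then every fibre of T is a multiple of the corresponding factor, so read the factors off the fibres through the nonzero entry T[1,0,0] = -4.
The mode-1 fibre T[:,0,0] = [0, -4] gives a = [0, 1] (primitive direction); the mode-2 fibre T[1,:,0] = [-4, -6] gives b = [2, 3]; then c[k] = T[1,0,k] / (a[1]·b[0]) = [-4, -8] / 2 = [-2, -4].
Expanding [0, 1] ⊗ [2, 3] ⊗ [-2, -4] reproduces all 8 entries of T, so T = [0, 1] ⊗ [2, 3] ⊗ [-2, -4] and rank(T) ≤ 1.
Equivalently every frontal slice T[:,:,k] is c[k] times the rank-1 matrix [0, 1] ⊗ [2, 3]. So T has rank 1 (it is nonzero).

Yes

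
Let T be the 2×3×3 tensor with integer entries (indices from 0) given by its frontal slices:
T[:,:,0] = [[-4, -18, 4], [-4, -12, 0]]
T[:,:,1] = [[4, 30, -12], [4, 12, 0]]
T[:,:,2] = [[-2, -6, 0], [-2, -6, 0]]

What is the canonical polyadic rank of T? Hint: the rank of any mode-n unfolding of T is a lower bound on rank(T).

Lower bound: the mode-2 unfolding of T (rows indexed by j, columns by (i,k) = (0,0), (0,1), (0,2), (1,0), (1,1), (1,2)) is [[-4, 4, -2, -4, 4, -2], [-18, 30, -6, -12, 12, -6], [4, -12, 0, 0, 0, 0]].
There the 2×2 minor on rows j ∈ {0, 1}, columns (i,k) ∈ {(0,0), (0,1)} is det [[-4, 4], [-18, 30]] = -48 ≠ 0, so this unfolding has rank ≥ 2; CP rank is at least every unfolding rank, so rank(T) ≥ 2. (This is only a lower bound: in general the CP rank may exceed every unfolding rank, so we still need to exhibit 2 rank-1 terms summing to T.)
Upper bound — finding two terms. Write S_k = T[:,:,k] for the frontal slices: S₀ = [[-4, -18, 4], [-4, -12, 0]], S₁ = [[4, 30, -12], [4, 12, 0]], S₂ = [[-2, -6, 0], [-2, -6, 0]].
If T = a₁ ⊗ b₁ ⊗ c₁ + a₂ ⊗ b₂ ⊗ c₂ then each S_k = c₁[k]·a₁b₁ᵀ + c₂[k]·a₂b₂ᵀ. S₀ and S₁ are linearly independent, so a₁b₁ᵀ and a₂b₂ᵀ must span the same plane of matrices: they are the rank-1 matrices of the form x·S₀ + y·S₁.
The 2×2 minor of x·S₀ + y·S₁ on rows {0,1}, columns {0,1} is −24·x² + 96·xy − 72·y² = (-24)·(x − 3·y)(x − y), vanishing at (x:y) = (3:1) and (1:1).
M₁ = 3·S₀ + S₁ = [[-8, -24, 0], [-8, -24, 0]] = (-8)·[1, 1][1, 3, 0]ᵀ and M₂ = S₀ + S₁ = [[0, 12, -8], [0, 0, 0]] = 4·[1, 0][0, 3, -2]ᵀ, so take a₁ = [1, 1], b₁ = [1, 3, 0], a₂ = [1, 0], b₂ = [0, 3, -2].
Each slice is an integer combination of E₁ = a₁b₁ᵀ and E₂ = a₂b₂ᵀ: S₀ = −4·E₁ − 2·E₂, S₁ = 4·E₁ + 6·E₂, S₂ = −2·E₁; reading off coefficients, c₁ = [-4, 4, -2] and c₂ = [-2, 6, 0].
Hence T = [1, 1] ⊗ [1, 3, 0] ⊗ [-4, 4, -2] + [1, 0] ⊗ [0, 3, -2] ⊗ [-2, 6, 0], so rank(T) ≤ 2.
These bounds meet, so rank(T) = 2.
Check entry T[1,2,2] = 0: (1)·(0)·(-2) + (0)·(-2)·(0) = 0.

2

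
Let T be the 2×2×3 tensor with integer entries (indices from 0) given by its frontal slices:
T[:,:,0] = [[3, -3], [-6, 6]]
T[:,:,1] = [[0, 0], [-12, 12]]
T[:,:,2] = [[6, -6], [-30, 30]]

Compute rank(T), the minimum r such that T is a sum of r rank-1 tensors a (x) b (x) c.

Lower bound: the mode-1 unfolding of T (rows indexed by i, columns by (j,k) = (0,0), (0,1), (0,2), (1,0), (1,1), (1,2)) is [[3, 0, 6, -3, 0, -6], [-6, -12, -30, 6, 12, 30]].
There the 2×2 minor on rows i ∈ {0, 1}, columns (j,k) ∈ {(0,0), (0,1)} is det [[3, 0], [-6, -12]] = -36 ≠ 0, so this unfolding has rank ≥ 2; CP rank is at least every unfolding rank, so rank(T) ≥ 2. (Unfolding ranks only ever bound the CP rank from below — rank(T) can be strictly larger than all of them — so the matching upper bound has to come from an explicit 2-term decomposition.)
Upper bound — finding two terms. Every mode-2 slice of T is a multiple of one matrix: T[:,j,:] = b[j]·M with b = (1, -1) and M = [[3, 0, 6], [-6, -12, -30]] (rows indexed by i, columns by k). So it suffices to write M as a sum of two rank-1 matrices.
Splitting M by its rows (i = 0, 1), M = (1, 0)(3, 0, 6)ᵀ + (0, 1)(-6, -12, -30)ᵀ.
Hence T = (1, 0) (x) (1, -1) (x) (3, 0, 6) + (0, 1) (x) (1, -1) (x) (-6, -12, -30), so rank(T) ≤ 2.
These bounds meet, so rank(T) = 2.
Check entry T[1,0,0] = -6: (0)·(1)·(3) + (1)·(1)·(-6) = -6.

2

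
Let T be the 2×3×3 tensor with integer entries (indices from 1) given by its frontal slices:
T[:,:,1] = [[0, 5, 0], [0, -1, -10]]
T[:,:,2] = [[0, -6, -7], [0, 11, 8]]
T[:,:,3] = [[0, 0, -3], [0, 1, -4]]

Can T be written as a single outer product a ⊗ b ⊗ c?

No

The mode-3 unfolding of T (rows indexed by k, columns by (i,j) = (1,1), (1,2), (1,3), (2,1), (2,2), (2,3)) is [[0, 5, 0, 0, -1, -10], [0, -6, -7, 0, 11, 8], [0, 0, -3, 0, 1, -4]].
There the 3×3 minor on rows k ∈ {1, 2, 3}, columns (i,j) ∈ {(1,2), (1,3), (2,2)} is det [[5, 0, -1], [-6, -7, 11], [0, -3, 1]] = 112 ≠ 0, so this unfolding has rank ≥ 3; CP rank is at least every unfolding rank, so rank(T) ≥ 3.
In particular rank(T) ≥ 3 > 1, so T is not rank-1.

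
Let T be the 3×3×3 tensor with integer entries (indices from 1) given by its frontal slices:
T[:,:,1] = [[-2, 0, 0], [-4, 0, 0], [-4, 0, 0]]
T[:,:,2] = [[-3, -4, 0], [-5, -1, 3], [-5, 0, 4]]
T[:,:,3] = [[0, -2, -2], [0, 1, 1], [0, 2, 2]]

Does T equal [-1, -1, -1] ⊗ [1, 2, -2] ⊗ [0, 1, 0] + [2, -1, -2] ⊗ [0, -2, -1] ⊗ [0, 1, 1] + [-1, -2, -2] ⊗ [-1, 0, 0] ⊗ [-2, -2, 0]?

Reconstruct entry (1,2,2) from the claimed factors: Σₗ aₗ[1]bₗ[2]cₗ[2] = (-1)·(2)·(1) + (2)·(-2)·(1) + (-1)·(0)·(-2) = -6, but T[1,2,2] = -4. The claim is false.

No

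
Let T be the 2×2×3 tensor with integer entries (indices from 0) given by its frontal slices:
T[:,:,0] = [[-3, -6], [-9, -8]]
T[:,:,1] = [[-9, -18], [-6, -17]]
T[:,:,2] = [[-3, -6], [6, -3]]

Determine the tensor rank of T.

Lower bound: in the mode-2 unfolding of T (rows indexed by j, columns by (i,k)) the 2×2 minor on rows j ∈ {0, 1}, columns (i,k) ∈ {(0,0), (1,0)} is det [[-3, -9], [-6, -8]] = -30 ≠ 0, so that unfolding has rank ≥ 2 and hence rank(T) ≥ 2 (CP rank is at least every unfolding rank, though it can be larger).
Upper bound: with S_k = T[:,:,k], the two rank-1 terms a₁b₁ᵀ, a₂b₂ᵀ are the rank-1 members of the pencil x·S₀ + y·S₁.
det(x·S₀ + y·S₁) is −30·x² − 75·xy + 45·y² = (-15)·(x + 3·y)(2·x − y), vanishing at (x:y) = (3:-1) and (1:2).
M₁ = 3·S₀ − S₁ = [[0, 0], [-21, -7]] = (-7)·[0, 1][3, 1]ᵀ and M₂ = S₀ + 2·S₁ = [[-21, -42], [-21, -42]] = (-21)·[1, 1][1, 2]ᵀ, so take a₁ = [0, 1], b₁ = [3, 1], a₂ = [1, 1], b₂ = [1, 2].
Each slice is an integer combination of E₁ = a₁b₁ᵀ and E₂ = a₂b₂ᵀ: S₀ = −2·E₁ − 3·E₂, S₁ = E₁ − 9·E₂, S₂ = 3·E₁ − 3·E₂; reading off coefficients, c₁ = [-2, 1, 3] and c₂ = [-3, -9, -3].
Hence T = [0, 1] (x) [3, 1] (x) [-2, 1, 3] + [1, 1] (x) [1, 2] (x) [-3, -9, -3], so rank(T) ≤ 2.
These bounds meet, so rank(T) = 2.

2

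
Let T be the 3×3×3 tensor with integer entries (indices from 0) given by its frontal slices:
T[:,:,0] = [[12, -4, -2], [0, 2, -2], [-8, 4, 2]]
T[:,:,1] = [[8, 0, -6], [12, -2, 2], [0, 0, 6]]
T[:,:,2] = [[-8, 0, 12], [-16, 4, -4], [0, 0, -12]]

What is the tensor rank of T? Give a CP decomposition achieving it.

Lower bound: in the mode-2 unfolding of T (rows indexed by j, columns by (i,k)) the 3×3 minor on rows j ∈ {0, 1, 2}, columns (i,k) ∈ {(0,0), (0,1), (0,2)} is det [[12, 8, -8], [-4, 0, 0], [-2, -6, 12]] = 192 ≠ 0, so that unfolding has rank ≥ 3 and hence rank(T) ≥ 3 (CP rank is at least every unfolding rank, though it can be larger).
Upper bound: T is a sum of 3 rank-1 terms, T = [1, -1, -1] ⊗ [2, -1, 1] ⊗ [2, -2, 4] + [1, 0, -1] ⊗ [2, -1, -2] ⊗ [2, 2, -4] + [1, 1, 0] ⊗ [1, 0, 0] ⊗ [4, 8, -8] (written with every a and b primitive with positive leading entry and the scale carried by c; CP decompositions are not unique, and this one is verified by expanding entrywise), so rank(T) ≤ 3.
These bounds meet, so rank(T) = 3.

rank(T) = 3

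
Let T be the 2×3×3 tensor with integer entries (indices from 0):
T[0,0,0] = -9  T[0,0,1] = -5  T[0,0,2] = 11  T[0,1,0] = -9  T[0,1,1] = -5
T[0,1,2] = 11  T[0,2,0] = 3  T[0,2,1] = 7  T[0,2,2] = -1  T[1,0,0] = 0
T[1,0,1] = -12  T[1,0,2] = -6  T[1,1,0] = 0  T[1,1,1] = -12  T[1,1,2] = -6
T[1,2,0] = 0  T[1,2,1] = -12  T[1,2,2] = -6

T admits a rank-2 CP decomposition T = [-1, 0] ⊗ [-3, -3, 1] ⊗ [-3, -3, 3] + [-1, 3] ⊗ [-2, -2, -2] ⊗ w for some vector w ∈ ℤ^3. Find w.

Subtract the known terms from T to get the rank-1 residual R = [-1, 3] ⊗ [-2, -2, -2] ⊗ w, so R[i,j,k] = a[i]·b[j]·w[k]. Pick indices with nonzero a[0]·b[0] = (-1)·(-2) = 2. Only the fibre through (0,0,·) is needed: R[0,0,:] = T[0,0,:] − Σₗ aₗ[0]bₗ[0]cₗ = [-9, -5, 11] − (-1)·(-3)·[-3, -3, 3] = [0, 4, 2]. Then w[k] = R[0,0,k] / 2 for each k, giving w = [0, 4, 2] / 2 = [0, 2, 1].

w = [0, 2, 1]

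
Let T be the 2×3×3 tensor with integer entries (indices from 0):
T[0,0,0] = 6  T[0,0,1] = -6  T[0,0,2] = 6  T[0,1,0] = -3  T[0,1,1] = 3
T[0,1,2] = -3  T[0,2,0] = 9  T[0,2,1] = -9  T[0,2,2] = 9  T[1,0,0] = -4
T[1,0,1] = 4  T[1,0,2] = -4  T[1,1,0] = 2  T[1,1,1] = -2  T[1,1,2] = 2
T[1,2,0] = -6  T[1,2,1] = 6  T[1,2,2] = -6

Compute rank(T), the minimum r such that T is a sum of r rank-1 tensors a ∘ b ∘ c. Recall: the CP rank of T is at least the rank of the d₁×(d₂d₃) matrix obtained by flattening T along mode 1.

Lower bound: T ≠ 0 (e.g. T[0,0,0] = 6), so rank(T) ≥ 1.
Upper bound: the mode-1 fibre T[:,0,0] = [6, -4] gives a = (3, -2) (primitive direction); the mode-2 fibre T[0,:,0] = [6, -3, 9] gives b = (2, -1, 3); then c[k] = T[0,0,k] / (a[0]·b[0]) = [6, -6, 6] / 6 = (1, -1, 1).
Expanding (3, -2) ∘ (2, -1, 3) ∘ (1, -1, 1) reproduces all 18 entries of T, so T = (3, -2) ∘ (2, -1, 3) ∘ (1, -1, 1) and rank(T) ≤ 1.
These bounds meet, so rank(T) = 1.

1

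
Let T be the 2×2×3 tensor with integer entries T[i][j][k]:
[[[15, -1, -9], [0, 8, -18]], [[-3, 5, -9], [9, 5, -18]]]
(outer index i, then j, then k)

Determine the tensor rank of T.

2

Lower bound: the mode-2 unfolding of T (rows indexed by j, columns by (i,k) = (0,0), (0,1), (0,2), (1,0), (1,1), (1,2)) is [[15, -1, -9, -3, 5, -9], [0, 8, -18, 9, 5, -18]].
There the 2×2 minor on rows j ∈ {0, 1}, columns (i,k) ∈ {(0,0), (0,1)} is det [[15, -1], [0, 8]] = 120 ≠ 0, so this unfolding has rank ≥ 2; CP rank is at least every unfolding rank, so rank(T) ≥ 2. (Flattening ranks never certify an upper bound on CP rank; for that we must actually write T with 2 rank-1 terms.)
Upper bound — finding two terms. Write S_k = T[:,:,k] for the frontal slices: S₀ = [[15, 0], [-3, 9]], S₁ = [[-1, 8], [5, 5]], S₂ = [[-9, -18], [-9, -18]].
If T = a₁ ∘ b₁ ∘ c₁ + a₂ ∘ b₂ ∘ c₂ then each S_k = c₁[k]·a₁b₁ᵀ + c₂[k]·a₂b₂ᵀ. S₀ and S₁ are linearly independent, so a₁b₁ᵀ and a₂b₂ᵀ must span the same plane of matrices: they are the rank-1 matrices of the form x·S₀ + y·S₁.
det(x·S₀ + y·S₁) is 135·x² + 90·xy − 45·y² = 45·(3·x − y)(x + y), vanishing at (x:y) = (1:3) and (1:-1).
M₁ = S₀ + 3·S₁ = [[12, 24], [12, 24]] = 12·[1, 1][1, 2]ᵀ and M₂ = S₀ − S₁ = [[16, -8], [-8, 4]] = 4·[2, -1][2, -1]ᵀ, so take a₁ = [1, 1], b₁ = [1, 2], a₂ = [2, -1], b₂ = [2, -1].
Each slice is an integer combination of E₁ = a₁b₁ᵀ and E₂ = a₂b₂ᵀ: S₀ = 3·E₁ + 3·E₂, S₁ = 3·E₁ − E₂, S₂ = −9·E₁; reading off coefficients, c₁ = [3, 3, -9] and c₂ = [3, -1, 0].
Hence T = [1, 1] ∘ [1, 2] ∘ [3, 3, -9] + [2, -1] ∘ [2, -1] ∘ [3, -1, 0], so rank(T) ≤ 2.
These bounds meet, so rank(T) = 2.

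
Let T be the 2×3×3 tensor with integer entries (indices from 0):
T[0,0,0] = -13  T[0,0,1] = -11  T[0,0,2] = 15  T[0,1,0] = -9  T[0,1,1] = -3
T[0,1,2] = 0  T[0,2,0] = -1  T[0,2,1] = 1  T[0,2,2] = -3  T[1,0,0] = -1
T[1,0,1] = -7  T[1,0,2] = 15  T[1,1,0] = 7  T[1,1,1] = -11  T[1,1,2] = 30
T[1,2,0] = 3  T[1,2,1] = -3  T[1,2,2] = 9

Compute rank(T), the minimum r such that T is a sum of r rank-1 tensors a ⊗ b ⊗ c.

2

Lower bound: the mode-1 unfolding of T (rows indexed by i, columns by (j,k) = (0,0), (0,1), (0,2), (1,0), (1,1), (1,2), (2,0), (2,1), (2,2)) is [[-13, -11, 15, -9, -3, 0, -1, 1, -3], [-1, -7, 15, 7, -11, 30, 3, -3, 9]].
There the 2×2 minor on rows i ∈ {0, 1}, columns (j,k) ∈ {(0,0), (0,1)} is det [[-13, -11], [-1, -7]] = 80 ≠ 0, so this unfolding has rank ≥ 2; CP rank is at least every unfolding rank, so rank(T) ≥ 2. (This is only a lower bound: in general the CP rank may exceed every unfolding rank, so we still need to exhibit 2 rank-1 terms summing to T.)
Upper bound — finding two terms. Write S_k = T[:,:,k] for the frontal slices: S₀ = [[-13, -9, -1], [-1, 7, 3]], S₁ = [[-11, -3, 1], [-7, -11, -3]], S₂ = [[15, 0, -3], [15, 30, 9]].
If T = a₁ ⊗ b₁ ⊗ c₁ + a₂ ⊗ b₂ ⊗ c₂ then each S_k = c₁[k]·a₁b₁ᵀ + c₂[k]·a₂b₂ᵀ. S₀ and S₁ are linearly independent, so a₁b₁ᵀ and a₂b₂ᵀ must span the same plane of matrices: they are the rank-1 matrices of the form x·S₀ + y·S₁.
The 2×2 minor of x·S₀ + y·S₁ on rows {0,1}, columns {0,1} is −100·x² + 100·y² = (-100)·(x − y)(x + y), vanishing at (x:y) = (1:1) and (1:-1).
M₁ = S₀ + S₁ = [[-24, -12, 0], [-8, -4, 0]] = (-4)·[3, 1][2, 1, 0]ᵀ and M₂ = S₀ − S₁ = [[-2, -6, -2], [6, 18, 6]] = (-2)·[1, -3][1, 3, 1]ᵀ, so take a₁ = [3, 1], b₁ = [2, 1, 0], a₂ = [1, -3], b₂ = [1, 3, 1].
Each slice is an integer combination of E₁ = a₁b₁ᵀ and E₂ = a₂b₂ᵀ: S₀ = −2·E₁ − E₂, S₁ = −2·E₁ + E₂, S₂ = 3·E₁ − 3·E₂; reading off coefficients, c₁ = [-2, -2, 3] and c₂ = [-1, 1, -3].
Hence T = [3, 1] ⊗ [2, 1, 0] ⊗ [-2, -2, 3] + [1, -3] ⊗ [1, 3, 1] ⊗ [-1, 1, -3], so rank(T) ≤ 2.
These bounds meet, so rank(T) = 2.
Check entry T[1,1,0] = 7: (1)·(1)·(-2) + (-3)·(3)·(-1) = 7.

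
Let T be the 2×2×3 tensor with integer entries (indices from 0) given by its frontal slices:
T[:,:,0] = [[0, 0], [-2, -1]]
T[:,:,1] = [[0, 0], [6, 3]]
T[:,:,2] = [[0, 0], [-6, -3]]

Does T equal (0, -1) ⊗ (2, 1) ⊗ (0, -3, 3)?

No

Reconstruct entry (1,0,0) from the claimed factors: Σₗ aₗ[1]bₗ[0]cₗ[0] = (-1)·(2)·(0) = 0, but T[1,0,0] = -2. The claim is false.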